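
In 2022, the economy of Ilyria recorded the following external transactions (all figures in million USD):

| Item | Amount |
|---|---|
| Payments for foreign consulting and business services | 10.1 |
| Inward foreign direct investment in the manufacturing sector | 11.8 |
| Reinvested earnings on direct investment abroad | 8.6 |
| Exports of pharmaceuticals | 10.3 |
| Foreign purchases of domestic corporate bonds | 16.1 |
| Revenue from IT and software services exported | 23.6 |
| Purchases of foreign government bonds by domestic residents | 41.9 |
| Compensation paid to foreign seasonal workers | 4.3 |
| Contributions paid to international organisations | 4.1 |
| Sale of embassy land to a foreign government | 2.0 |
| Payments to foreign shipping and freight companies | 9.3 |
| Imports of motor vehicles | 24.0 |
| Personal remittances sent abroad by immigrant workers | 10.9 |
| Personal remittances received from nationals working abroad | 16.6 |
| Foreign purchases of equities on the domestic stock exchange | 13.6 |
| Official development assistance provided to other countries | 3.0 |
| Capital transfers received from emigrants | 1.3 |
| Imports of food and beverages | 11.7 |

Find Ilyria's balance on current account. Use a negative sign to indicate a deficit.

Goods: 10.3 - 11.7 - 24.0 = -25.4
Services: -10.1 + 23.6 - 9.3 = 4.2
Primary income: 8.6 - 4.3 = 4.3
Secondary income: 16.6 - 4.1 - 10.9 - 3.0 = -1.4
Current account = (-25.4) + 4.2 + 4.3 + (-1.4) = -18.3
(Excluded from the current account — financial account: inward foreign direct investment in the manufacturing sector 11.8, foreign purchases of domestic corporate bonds 16.1, purchases of foreign government bonds by domestic residents 41.9, foreign purchases of equities on the domestic stock exchange 13.6; capital account: sale of embassy land to a foreign government 2.0, capital transfers received from emigrants 1.3.)

-18.3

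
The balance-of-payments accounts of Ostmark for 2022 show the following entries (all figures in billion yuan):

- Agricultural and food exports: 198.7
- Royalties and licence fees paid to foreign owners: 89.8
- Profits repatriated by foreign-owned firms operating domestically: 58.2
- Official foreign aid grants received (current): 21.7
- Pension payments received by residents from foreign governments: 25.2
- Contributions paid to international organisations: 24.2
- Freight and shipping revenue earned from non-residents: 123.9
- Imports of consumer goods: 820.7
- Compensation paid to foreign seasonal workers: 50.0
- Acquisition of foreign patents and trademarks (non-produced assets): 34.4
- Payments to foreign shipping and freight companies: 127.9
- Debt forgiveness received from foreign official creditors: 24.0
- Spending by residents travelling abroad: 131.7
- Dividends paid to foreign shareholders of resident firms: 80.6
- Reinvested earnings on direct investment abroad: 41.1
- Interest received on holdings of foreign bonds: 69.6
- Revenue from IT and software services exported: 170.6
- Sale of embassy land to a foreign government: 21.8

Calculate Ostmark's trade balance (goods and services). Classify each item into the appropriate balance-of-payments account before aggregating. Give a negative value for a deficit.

Goods: 198.7 - 820.7 = -622.0
Services: 123.9 - 127.9 - 89.8 + 170.6 - 131.7 = -54.9
Trade balance = -622.0 + (-54.9) = -676.9
(Excluded from the trade balance — primary income: profits repatriated by foreign-owned firms operating domestically 58.2, compensation paid to foreign seasonal workers 50.0, dividends paid to foreign shareholders of resident firms 80.6, reinvested earnings on direct investment abroad 41.1, interest received on holdings of foreign bonds 69.6; secondary income: official foreign aid grants received (current) 21.7, pension payments received by residents from foreign governments 25.2, contributions paid to international organisations 24.2; capital account: acquisition of foreign patents and trademarks (non-produced assets) 34.4, debt forgiveness received from foreign official creditors 24.0, sale of embassy land to a foreign government 21.8.)

-676.9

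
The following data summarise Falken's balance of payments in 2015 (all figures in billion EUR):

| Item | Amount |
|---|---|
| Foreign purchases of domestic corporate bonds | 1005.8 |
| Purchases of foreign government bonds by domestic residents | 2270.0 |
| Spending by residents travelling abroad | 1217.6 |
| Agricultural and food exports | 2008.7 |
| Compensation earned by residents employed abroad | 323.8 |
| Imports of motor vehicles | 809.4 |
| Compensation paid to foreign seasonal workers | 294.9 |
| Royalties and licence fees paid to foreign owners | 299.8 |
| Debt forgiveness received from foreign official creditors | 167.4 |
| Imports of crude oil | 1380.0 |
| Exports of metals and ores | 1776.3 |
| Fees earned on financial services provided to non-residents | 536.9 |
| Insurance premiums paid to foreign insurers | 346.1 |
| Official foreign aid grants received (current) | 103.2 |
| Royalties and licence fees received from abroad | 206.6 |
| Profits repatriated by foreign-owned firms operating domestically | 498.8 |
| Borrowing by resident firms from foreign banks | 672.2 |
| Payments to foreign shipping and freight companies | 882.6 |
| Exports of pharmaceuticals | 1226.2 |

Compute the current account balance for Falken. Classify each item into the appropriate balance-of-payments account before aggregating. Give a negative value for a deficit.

452.5

Goods: 2008.7 - 809.4 + 1776.3 + 1226.2 - 1380.0 = 2821.8
Services: -882.6 + 536.9 + 206.6 - 346.1 - 1217.6 - 299.8 = -2002.6
Primary income: -498.8 - 294.9 + 323.8 = -469.9
Secondary income: 103.2
Current account = 2821.8 + (-2002.6) + (-469.9) + 103.2 = 452.5
(Excluded from the current account — financial account: foreign purchases of domestic corporate bonds 1005.8, purchases of foreign government bonds by domestic residents 2270.0, borrowing by resident firms from foreign banks 672.2; capital account: debt forgiveness received from foreign official creditors 167.4.)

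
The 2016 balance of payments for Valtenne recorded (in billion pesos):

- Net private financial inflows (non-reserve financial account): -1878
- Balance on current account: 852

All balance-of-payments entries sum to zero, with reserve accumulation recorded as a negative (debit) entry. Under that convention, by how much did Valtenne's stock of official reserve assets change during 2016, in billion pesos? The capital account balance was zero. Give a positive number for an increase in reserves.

-1026

Official reserve transactions balance = -(852 + (-1878)) = 1026
An accumulation of reserves is recorded as a debit (negative entry), so the change in the stock of reserves is the negative of that balance.
Change in official reserves = -(1026) = -1026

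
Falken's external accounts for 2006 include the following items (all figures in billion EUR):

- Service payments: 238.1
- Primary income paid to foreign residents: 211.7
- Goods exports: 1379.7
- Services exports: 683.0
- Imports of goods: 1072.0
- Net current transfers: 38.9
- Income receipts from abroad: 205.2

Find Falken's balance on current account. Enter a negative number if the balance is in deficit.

Goods balance = 1379.7 - 1072.0 = 307.7
Services balance = 683.0 - 238.1 = 444.9
Trade balance (goods + services) = 307.7 + 444.9 = 752.6
Net primary income = 205.2 - 211.7 = -6.5
Net secondary income = 38.9
Current account = 752.6 + (-6.5) + 38.9 = 785.0

785.0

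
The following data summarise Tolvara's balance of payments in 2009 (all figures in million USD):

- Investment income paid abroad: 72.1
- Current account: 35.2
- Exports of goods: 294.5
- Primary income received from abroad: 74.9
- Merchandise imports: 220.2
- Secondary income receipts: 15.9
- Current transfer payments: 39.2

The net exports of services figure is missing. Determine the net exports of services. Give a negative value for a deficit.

Current account = goods balance + services balance + net primary income + net secondary income
Sum of the known components = 53.8
Net exports of services = CA - (known components) = 35.2 - 53.8 = -18.6

-18.6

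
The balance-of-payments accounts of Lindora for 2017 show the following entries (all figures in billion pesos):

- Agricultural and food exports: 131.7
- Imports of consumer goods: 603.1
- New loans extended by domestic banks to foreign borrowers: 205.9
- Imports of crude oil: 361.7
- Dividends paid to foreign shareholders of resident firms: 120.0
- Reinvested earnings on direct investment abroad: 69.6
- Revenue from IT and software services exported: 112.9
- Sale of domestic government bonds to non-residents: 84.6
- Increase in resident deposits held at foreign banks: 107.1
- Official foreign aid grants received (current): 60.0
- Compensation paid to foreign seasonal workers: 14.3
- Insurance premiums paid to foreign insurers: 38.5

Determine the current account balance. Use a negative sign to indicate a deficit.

-763.4

Goods: -603.1 + 131.7 - 361.7 = -833.1
Services: 112.9 - 38.5 = 74.4
Primary income: 69.6 - 120.0 - 14.3 = -64.7
Secondary income: 60.0
Current account = (-833.1) + 74.4 + (-64.7) + 60.0 = -763.4
(Excluded from the current account — financial account: new loans extended by domestic banks to foreign borrowers 205.9, sale of domestic government bonds to non-residents 84.6, increase in resident deposits held at foreign banks 107.1.)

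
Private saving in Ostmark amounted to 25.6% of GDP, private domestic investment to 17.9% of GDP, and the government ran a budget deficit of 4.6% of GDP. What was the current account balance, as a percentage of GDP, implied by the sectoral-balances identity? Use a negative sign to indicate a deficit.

By the sectoral-balances identity, CA = (S_private - I) + (T - G).
Private balance = 25.6 - 17.9 = 7.7
Government balance (T - G) = -4.6
CA = 7.7 + (-4.6) = 3.1

3.1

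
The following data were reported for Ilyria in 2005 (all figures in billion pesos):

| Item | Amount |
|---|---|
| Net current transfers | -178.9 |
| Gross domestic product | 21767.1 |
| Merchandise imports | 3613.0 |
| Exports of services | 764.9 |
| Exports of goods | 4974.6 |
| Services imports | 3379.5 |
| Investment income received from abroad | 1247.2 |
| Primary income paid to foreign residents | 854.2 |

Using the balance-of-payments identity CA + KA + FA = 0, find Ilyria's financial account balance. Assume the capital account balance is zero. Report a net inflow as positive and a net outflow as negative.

Goods balance = 4974.6 - 3613.0 = 1361.6
Services balance = 764.9 - 3379.5 = -2614.6
Trade balance (goods + services) = 1361.6 + (-2614.6) = -1253.0
Net primary income = 1247.2 - 854.2 = 393.0
Net secondary income = -178.9
Current account = -1253.0 + 393.0 + (-178.9) = -1038.9
Financial account = -(-1038.9) = 1038.9

1038.9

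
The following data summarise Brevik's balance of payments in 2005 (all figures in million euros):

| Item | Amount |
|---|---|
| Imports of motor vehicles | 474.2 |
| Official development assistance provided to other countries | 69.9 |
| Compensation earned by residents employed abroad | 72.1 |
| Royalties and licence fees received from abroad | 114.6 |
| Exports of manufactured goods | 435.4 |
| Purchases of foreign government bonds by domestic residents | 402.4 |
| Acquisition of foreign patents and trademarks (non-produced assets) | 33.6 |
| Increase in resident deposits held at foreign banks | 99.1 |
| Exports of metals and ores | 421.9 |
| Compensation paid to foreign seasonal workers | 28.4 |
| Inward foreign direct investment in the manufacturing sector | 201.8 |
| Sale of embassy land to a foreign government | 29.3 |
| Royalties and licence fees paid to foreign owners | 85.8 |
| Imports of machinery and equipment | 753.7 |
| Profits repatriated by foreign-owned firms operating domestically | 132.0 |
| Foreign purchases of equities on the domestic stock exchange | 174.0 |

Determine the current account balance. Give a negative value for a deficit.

-500.0

Goods: -753.7 - 474.2 + 421.9 + 435.4 = -370.6
Services: -85.8 + 114.6 = 28.8
Primary income: 72.1 - 28.4 - 132.0 = -88.3
Secondary income: -69.9
Current account = (-370.6) + 28.8 + (-88.3) + (-69.9) = -500.0
(Excluded from the current account — financial account: purchases of foreign government bonds by domestic residents 402.4, increase in resident deposits held at foreign banks 99.1, inward foreign direct investment in the manufacturing sector 201.8, foreign purchases of equities on the domestic stock exchange 174.0; capital account: acquisition of foreign patents and trademarks (non-produced assets) 33.6, sale of embassy land to a foreign government 29.3.)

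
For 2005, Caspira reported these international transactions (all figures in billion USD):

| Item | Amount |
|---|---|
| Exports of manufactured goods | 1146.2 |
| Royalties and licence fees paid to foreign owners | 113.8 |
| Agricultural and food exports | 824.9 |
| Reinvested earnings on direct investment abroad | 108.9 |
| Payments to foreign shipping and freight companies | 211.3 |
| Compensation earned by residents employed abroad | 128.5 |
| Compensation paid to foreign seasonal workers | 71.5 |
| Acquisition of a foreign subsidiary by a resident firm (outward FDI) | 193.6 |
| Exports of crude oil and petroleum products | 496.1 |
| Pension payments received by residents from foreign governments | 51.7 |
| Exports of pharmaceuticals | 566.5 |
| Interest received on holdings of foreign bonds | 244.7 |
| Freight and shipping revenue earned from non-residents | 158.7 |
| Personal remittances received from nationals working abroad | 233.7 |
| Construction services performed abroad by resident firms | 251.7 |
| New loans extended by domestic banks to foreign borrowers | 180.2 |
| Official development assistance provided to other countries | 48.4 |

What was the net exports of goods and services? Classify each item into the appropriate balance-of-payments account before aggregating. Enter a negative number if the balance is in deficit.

3119.0

Goods: 566.5 + 824.9 + 1146.2 + 496.1 = 3033.7
Services: -211.3 + 251.7 - 113.8 + 158.7 = 85.3
Trade balance = 3033.7 + 85.3 = 3119.0
(Excluded from the trade balance — primary income: reinvested earnings on direct investment abroad 108.9, compensation earned by residents employed abroad 128.5, compensation paid to foreign seasonal workers 71.5, interest received on holdings of foreign bonds 244.7; financial account: acquisition of a foreign subsidiary by a resident firm (outward FDI) 193.6, new loans extended by domestic banks to foreign borrowers 180.2; secondary income: pension payments received by residents from foreign governments 51.7, personal remittances received from nationals working abroad 233.7, official development assistance provided to other countries 48.4.)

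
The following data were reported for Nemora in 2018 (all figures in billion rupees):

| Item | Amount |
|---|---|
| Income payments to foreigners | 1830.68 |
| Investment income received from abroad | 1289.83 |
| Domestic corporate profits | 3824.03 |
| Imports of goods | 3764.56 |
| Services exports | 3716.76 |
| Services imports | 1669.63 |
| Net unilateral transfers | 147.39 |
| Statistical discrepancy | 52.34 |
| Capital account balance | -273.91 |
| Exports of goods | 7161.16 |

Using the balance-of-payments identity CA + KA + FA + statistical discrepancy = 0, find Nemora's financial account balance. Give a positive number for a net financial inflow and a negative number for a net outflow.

-4828.70

Goods balance = 7161.16 - 3764.56 = 3396.60
Services balance = 3716.76 - 1669.63 = 2047.13
Trade balance (goods + services) = 3396.60 + 2047.13 = 5443.73
Net primary income = 1289.83 - 1830.68 = -540.85
Net secondary income = 147.39
Current account = 5443.73 + (-540.85) + 147.39 = 5050.27
Financial account = -(5050.27 + (-273.91) + 52.34) = -4828.70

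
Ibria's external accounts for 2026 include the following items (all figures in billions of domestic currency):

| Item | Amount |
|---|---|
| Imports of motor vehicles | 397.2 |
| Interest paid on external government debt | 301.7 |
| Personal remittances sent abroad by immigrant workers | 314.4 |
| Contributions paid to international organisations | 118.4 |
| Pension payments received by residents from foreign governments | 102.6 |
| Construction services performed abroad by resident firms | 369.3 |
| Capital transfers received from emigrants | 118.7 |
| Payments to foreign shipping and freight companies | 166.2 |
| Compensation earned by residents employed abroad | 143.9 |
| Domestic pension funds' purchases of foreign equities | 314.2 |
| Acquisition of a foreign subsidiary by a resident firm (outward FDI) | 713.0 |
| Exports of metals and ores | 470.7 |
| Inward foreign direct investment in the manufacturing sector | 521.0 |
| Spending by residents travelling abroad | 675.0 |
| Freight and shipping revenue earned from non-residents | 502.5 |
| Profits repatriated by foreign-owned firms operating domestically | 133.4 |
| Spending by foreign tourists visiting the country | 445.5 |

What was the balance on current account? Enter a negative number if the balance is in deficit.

-71.8

Goods: 470.7 - 397.2 = 73.5
Services: -166.2 - 675.0 + 502.5 + 369.3 + 445.5 = 476.1
Primary income: -133.4 + 143.9 - 301.7 = -291.2
Secondary income: 102.6 - 314.4 - 118.4 = -330.2
Current account = 73.5 + 476.1 + (-291.2) + (-330.2) = -71.8
(Excluded from the current account — capital account: capital transfers received from emigrants 118.7; financial account: domestic pension funds' purchases of foreign equities 314.2, acquisition of a foreign subsidiary by a resident firm (outward FDI) 713.0, inward foreign direct investment in the manufacturing sector 521.0.)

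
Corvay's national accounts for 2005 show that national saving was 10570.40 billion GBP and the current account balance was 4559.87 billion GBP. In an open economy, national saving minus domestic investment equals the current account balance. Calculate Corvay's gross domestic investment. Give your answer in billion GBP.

I = S - CA = 10570.40 - 4559.87 = 6010.53

6010.53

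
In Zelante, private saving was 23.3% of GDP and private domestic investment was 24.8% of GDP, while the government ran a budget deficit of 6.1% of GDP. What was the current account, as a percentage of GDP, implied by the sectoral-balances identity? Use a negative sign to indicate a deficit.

By the sectoral-balances identity, CA = (S_private - I) + (T - G).
Private balance = 23.3 - 24.8 = -1.5
Government balance (T - G) = -6.1
CA = -1.5 + (-6.1) = -7.6

-7.6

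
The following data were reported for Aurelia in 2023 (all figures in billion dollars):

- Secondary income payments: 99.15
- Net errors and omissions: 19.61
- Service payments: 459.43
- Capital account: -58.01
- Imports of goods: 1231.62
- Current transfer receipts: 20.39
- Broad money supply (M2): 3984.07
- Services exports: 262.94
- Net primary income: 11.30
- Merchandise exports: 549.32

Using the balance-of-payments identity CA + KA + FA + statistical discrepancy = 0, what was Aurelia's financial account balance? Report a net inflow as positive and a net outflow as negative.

Goods balance = 549.32 - 1231.62 = -682.30
Services balance = 262.94 - 459.43 = -196.49
Trade balance (goods + services) = -682.30 + (-196.49) = -878.79
Net primary income = 11.30
Net secondary income = 20.39 - 99.15 = -78.76
Current account = -878.79 + 11.30 + (-78.76) = -946.25
Financial account = -(-946.25 + (-58.01) + 19.61) = 984.65

984.65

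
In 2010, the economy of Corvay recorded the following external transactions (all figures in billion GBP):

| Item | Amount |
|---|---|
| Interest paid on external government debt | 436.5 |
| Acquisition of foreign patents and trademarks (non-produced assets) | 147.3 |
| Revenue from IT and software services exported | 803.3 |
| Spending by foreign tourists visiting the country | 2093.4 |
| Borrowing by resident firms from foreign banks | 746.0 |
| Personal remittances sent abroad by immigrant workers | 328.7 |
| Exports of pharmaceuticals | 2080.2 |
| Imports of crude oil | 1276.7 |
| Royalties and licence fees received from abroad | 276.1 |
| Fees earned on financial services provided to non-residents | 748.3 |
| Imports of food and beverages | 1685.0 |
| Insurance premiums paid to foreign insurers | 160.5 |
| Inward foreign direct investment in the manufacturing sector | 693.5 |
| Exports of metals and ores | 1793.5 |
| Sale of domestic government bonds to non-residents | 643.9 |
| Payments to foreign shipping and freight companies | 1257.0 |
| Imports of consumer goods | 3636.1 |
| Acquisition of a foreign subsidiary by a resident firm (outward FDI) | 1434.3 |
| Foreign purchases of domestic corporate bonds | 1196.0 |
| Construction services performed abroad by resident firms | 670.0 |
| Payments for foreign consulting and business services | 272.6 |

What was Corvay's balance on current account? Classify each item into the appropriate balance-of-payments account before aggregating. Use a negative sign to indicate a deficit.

Goods: -3636.1 - 1685.0 - 1276.7 + 1793.5 + 2080.2 = -2724.1
Services: -1257.0 - 272.6 + 803.3 + 748.3 + 670.0 + 2093.4 - 160.5 + 276.1 = 2901.0
Primary income: -436.5
Secondary income: -328.7
Current account = (-2724.1) + 2901.0 + (-436.5) + (-328.7) = -588.3
(Excluded from the current account — capital account: acquisition of foreign patents and trademarks (non-produced assets) 147.3; financial account: borrowing by resident firms from foreign banks 746.0, inward foreign direct investment in the manufacturing sector 693.5, sale of domestic government bonds to non-residents 643.9, acquisition of a foreign subsidiary by a resident firm (outward FDI) 1434.3, foreign purchases of domestic corporate bonds 1196.0.)

-588.3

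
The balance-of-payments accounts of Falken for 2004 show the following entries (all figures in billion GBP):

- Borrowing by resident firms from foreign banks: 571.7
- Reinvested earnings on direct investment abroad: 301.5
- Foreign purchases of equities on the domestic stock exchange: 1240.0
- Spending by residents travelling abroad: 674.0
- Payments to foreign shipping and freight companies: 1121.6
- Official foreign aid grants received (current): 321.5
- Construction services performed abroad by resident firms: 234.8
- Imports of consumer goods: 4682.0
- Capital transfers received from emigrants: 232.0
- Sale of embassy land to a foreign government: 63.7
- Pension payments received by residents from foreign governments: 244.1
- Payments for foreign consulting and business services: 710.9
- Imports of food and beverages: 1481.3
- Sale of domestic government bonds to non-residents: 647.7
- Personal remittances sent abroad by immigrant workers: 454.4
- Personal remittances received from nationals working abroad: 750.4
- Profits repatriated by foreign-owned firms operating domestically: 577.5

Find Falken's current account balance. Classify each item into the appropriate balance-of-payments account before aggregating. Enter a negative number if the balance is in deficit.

Goods: -4682.0 - 1481.3 = -6163.3
Services: 234.8 - 674.0 - 710.9 - 1121.6 = -2271.7
Primary income: 301.5 - 577.5 = -276.0
Secondary income: 321.5 + 244.1 - 454.4 + 750.4 = 861.6
Current account = (-6163.3) + (-2271.7) + (-276.0) + 861.6 = -7849.4
(Excluded from the current account — financial account: borrowing by resident firms from foreign banks 571.7, foreign purchases of equities on the domestic stock exchange 1240.0, sale of domestic government bonds to non-residents 647.7; capital account: capital transfers received from emigrants 232.0, sale of embassy land to a foreign government 63.7.)

-7849.4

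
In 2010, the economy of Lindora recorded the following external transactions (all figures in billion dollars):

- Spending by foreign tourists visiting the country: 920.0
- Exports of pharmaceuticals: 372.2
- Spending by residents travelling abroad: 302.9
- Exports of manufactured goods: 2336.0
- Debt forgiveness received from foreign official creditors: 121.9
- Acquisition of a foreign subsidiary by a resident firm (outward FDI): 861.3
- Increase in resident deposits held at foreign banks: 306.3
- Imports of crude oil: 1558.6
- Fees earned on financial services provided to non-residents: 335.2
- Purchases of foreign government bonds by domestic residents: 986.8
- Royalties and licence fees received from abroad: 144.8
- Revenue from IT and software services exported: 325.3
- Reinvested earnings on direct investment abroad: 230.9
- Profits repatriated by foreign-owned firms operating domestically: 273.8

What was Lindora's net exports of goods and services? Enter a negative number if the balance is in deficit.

2572.0

Goods: 372.2 - 1558.6 + 2336.0 = 1149.6
Services: 144.8 - 302.9 + 325.3 + 335.2 + 920.0 = 1422.4
Trade balance = 1149.6 + 1422.4 = 2572.0
(Excluded from the trade balance — capital account: debt forgiveness received from foreign official creditors 121.9; financial account: acquisition of a foreign subsidiary by a resident firm (outward FDI) 861.3, increase in resident deposits held at foreign banks 306.3, purchases of foreign government bonds by domestic residents 986.8; primary income: reinvested earnings on direct investment abroad 230.9, profits repatriated by foreign-owned firms operating domestically 273.8.)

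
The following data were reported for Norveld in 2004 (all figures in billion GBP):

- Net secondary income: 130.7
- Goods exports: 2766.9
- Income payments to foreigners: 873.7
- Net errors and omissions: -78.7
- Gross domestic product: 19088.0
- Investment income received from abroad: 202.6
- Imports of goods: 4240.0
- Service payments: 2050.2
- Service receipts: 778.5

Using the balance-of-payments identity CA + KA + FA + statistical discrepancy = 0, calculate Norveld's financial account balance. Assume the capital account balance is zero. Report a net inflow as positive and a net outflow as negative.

3363.9

Goods balance = 2766.9 - 4240.0 = -1473.1
Services balance = 778.5 - 2050.2 = -1271.7
Trade balance (goods + services) = -1473.1 + (-1271.7) = -2744.8
Net primary income = 202.6 - 873.7 = -671.1
Net secondary income = 130.7
Current account = -2744.8 + (-671.1) + 130.7 = -3285.2
Financial account = -(-3285.2 + (-78.7)) = 3363.9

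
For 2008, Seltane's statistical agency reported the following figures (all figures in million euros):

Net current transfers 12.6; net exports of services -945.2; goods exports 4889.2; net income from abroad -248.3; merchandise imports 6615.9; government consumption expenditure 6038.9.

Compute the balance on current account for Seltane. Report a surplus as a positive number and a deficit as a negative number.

-2907.6

Goods balance = 4889.2 - 6615.9 = -1726.7
Services balance = -945.2
Trade balance (goods + services) = -1726.7 + (-945.2) = -2671.9
Net primary income = -248.3
Net secondary income = 12.6
Current account = -2671.9 + (-248.3) + 12.6 = -2907.6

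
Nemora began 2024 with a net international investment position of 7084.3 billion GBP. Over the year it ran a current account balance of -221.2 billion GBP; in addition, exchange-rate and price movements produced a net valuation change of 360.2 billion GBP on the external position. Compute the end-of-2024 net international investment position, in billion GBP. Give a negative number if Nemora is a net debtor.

7223.3

Change in NIIP = current account + net valuation change = -221.2 + 360.2 = 139.0
End-of-year NIIP = 7084.3 + 139.0 = 7223.3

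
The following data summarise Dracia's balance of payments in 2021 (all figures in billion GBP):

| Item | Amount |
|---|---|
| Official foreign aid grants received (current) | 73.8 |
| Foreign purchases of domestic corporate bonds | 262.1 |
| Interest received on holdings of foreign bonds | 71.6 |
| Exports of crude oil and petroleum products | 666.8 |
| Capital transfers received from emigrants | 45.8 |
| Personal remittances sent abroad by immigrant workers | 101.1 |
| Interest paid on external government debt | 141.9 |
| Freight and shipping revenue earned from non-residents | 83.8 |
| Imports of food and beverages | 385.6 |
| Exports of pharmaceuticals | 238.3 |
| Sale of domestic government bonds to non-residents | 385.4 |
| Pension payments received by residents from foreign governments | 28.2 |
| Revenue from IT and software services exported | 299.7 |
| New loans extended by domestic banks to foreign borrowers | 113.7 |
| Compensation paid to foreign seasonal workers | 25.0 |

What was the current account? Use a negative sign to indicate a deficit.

808.6

Goods: -385.6 + 238.3 + 666.8 = 519.5
Services: 83.8 + 299.7 = 383.5
Primary income: -25.0 - 141.9 + 71.6 = -95.3
Secondary income: 28.2 + 73.8 - 101.1 = 0.9
Current account = 519.5 + 383.5 + (-95.3) + 0.9 = 808.6
(Excluded from the current account — financial account: foreign purchases of domestic corporate bonds 262.1, sale of domestic government bonds to non-residents 385.4, new loans extended by domestic banks to foreign borrowers 113.7; capital account: capital transfers received from emigrants 45.8.)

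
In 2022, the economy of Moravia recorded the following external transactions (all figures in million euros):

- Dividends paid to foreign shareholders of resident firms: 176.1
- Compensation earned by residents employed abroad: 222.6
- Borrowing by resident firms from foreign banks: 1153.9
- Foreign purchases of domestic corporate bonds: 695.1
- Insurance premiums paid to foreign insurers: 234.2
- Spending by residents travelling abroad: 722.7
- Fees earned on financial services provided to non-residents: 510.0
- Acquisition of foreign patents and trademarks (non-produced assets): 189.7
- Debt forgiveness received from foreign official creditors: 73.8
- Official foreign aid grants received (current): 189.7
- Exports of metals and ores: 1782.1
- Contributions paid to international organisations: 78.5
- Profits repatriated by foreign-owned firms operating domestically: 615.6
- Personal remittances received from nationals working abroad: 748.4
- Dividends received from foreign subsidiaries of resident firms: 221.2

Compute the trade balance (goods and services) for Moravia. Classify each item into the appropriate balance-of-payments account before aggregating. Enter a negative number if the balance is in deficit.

Goods: 1782.1
Services: 510.0 - 722.7 - 234.2 = -446.9
Trade balance = 1782.1 + (-446.9) = 1335.2
(Excluded from the trade balance — primary income: dividends paid to foreign shareholders of resident firms 176.1, compensation earned by residents employed abroad 222.6, profits repatriated by foreign-owned firms operating domestically 615.6, dividends received from foreign subsidiaries of resident firms 221.2; financial account: borrowing by resident firms from foreign banks 1153.9, foreign purchases of domestic corporate bonds 695.1; capital account: acquisition of foreign patents and trademarks (non-produced assets) 189.7, debt forgiveness received from foreign official creditors 73.8; secondary income: official foreign aid grants received (current) 189.7, contributions paid to international organisations 78.5, personal remittances received from nationals working abroad 748.4.)

1335.2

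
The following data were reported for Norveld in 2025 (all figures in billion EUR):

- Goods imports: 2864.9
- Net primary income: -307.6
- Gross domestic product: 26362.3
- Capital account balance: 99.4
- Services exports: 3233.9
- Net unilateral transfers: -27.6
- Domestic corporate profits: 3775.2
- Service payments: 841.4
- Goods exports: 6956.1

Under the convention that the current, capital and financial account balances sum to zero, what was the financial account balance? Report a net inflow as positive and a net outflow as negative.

-6247.9

Goods balance = 6956.1 - 2864.9 = 4091.2
Services balance = 3233.9 - 841.4 = 2392.5
Trade balance (goods + services) = 4091.2 + 2392.5 = 6483.7
Net primary income = -307.6
Net secondary income = -27.6
Current account = 6483.7 + (-307.6) + (-27.6) = 6148.5
Financial account = -(6148.5 + 99.4) = -6247.9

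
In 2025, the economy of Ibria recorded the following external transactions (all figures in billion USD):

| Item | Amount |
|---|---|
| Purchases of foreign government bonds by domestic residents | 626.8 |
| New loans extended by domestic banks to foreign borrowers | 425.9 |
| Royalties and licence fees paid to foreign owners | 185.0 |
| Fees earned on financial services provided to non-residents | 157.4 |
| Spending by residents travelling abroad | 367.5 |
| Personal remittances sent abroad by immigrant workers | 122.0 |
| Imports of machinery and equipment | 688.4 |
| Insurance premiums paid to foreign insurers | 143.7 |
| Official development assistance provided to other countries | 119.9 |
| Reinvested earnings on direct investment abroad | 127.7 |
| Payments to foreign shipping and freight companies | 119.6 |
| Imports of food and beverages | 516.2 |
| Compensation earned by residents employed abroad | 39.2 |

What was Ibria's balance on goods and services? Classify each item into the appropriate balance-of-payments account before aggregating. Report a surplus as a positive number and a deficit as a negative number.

Goods: -516.2 - 688.4 = -1204.6
Services: -185.0 - 143.7 - 119.6 - 367.5 + 157.4 = -658.4
Trade balance = -1204.6 + (-658.4) = -1863.0
(Excluded from the trade balance — financial account: purchases of foreign government bonds by domestic residents 626.8, new loans extended by domestic banks to foreign borrowers 425.9; secondary income: personal remittances sent abroad by immigrant workers 122.0, official development assistance provided to other countries 119.9; primary income: reinvested earnings on direct investment abroad 127.7, compensation earned by residents employed abroad 39.2.)

-1863.0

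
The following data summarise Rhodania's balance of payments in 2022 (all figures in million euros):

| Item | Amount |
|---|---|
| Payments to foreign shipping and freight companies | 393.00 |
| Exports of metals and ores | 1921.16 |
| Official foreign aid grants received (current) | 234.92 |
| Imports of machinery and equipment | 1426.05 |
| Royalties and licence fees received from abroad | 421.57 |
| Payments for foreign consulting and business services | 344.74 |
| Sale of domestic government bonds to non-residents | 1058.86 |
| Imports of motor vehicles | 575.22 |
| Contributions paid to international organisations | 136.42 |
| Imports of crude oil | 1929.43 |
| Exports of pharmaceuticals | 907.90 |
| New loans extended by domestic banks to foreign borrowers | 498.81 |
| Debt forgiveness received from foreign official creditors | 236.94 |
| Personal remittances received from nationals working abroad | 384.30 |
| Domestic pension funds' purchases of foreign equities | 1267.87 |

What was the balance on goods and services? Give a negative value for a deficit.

Goods: -575.22 - 1426.05 - 1929.43 + 1921.16 + 907.90 = -1101.64
Services: -393.00 - 344.74 + 421.57 = -316.17
Trade balance = -1101.64 + (-316.17) = -1417.81
(Excluded from the trade balance — secondary income: official foreign aid grants received (current) 234.92, contributions paid to international organisations 136.42, personal remittances received from nationals working abroad 384.30; financial account: sale of domestic government bonds to non-residents 1058.86, new loans extended by domestic banks to foreign borrowers 498.81, domestic pension funds' purchases of foreign equities 1267.87; capital account: debt forgiveness received from foreign official creditors 236.94.)

-1417.81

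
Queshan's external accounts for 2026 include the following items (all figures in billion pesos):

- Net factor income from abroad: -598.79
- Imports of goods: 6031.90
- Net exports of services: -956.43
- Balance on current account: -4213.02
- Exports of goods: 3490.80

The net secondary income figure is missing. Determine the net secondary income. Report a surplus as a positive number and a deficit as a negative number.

Current account = goods balance + services balance + net primary income + net secondary income
Sum of the known components = -4096.32
Net secondary income = CA - (known components) = -4213.02 - (-4096.32) = -116.70

-116.70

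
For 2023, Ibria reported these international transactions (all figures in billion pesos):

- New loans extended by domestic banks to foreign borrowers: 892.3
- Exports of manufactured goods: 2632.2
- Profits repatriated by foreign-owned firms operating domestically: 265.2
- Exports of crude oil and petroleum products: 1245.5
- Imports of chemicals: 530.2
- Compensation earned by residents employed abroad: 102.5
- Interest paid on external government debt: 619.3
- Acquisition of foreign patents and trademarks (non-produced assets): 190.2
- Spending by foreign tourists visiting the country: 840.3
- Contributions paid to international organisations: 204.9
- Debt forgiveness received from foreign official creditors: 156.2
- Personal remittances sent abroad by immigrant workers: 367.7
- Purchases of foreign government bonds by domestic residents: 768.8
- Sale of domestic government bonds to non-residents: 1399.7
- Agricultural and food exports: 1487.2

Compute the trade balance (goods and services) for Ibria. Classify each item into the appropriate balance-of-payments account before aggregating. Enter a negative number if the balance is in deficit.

5675.0

Goods: 2632.2 - 530.2 + 1245.5 + 1487.2 = 4834.7
Services: 840.3
Trade balance = 4834.7 + 840.3 = 5675.0
(Excluded from the trade balance — financial account: new loans extended by domestic banks to foreign borrowers 892.3, purchases of foreign government bonds by domestic residents 768.8, sale of domestic government bonds to non-residents 1399.7; primary income: profits repatriated by foreign-owned firms operating domestically 265.2, compensation earned by residents employed abroad 102.5, interest paid on external government debt 619.3; capital account: acquisition of foreign patents and trademarks (non-produced assets) 190.2, debt forgiveness received from foreign official creditors 156.2; secondary income: contributions paid to international organisations 204.9, personal remittances sent abroad by immigrant workers 367.7.)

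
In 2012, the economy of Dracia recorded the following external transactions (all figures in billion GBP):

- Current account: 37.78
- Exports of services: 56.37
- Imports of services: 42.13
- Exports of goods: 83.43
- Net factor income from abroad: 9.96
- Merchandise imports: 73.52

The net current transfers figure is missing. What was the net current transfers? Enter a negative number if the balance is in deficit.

Current account = goods balance + services balance + net primary income + net secondary income
Sum of the known components = 34.11
Net current transfers = CA - (known components) = 37.78 - 34.11 = 3.67

3.67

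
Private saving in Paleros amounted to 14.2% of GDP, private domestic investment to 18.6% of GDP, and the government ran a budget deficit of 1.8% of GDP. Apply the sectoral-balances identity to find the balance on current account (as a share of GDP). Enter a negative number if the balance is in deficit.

By the sectoral-balances identity, CA = (S_private - I) + (T - G).
Private balance = 14.2 - 18.6 = -4.4
Government balance (T - G) = -1.8
CA = -4.4 + (-1.8) = -6.2

-6.2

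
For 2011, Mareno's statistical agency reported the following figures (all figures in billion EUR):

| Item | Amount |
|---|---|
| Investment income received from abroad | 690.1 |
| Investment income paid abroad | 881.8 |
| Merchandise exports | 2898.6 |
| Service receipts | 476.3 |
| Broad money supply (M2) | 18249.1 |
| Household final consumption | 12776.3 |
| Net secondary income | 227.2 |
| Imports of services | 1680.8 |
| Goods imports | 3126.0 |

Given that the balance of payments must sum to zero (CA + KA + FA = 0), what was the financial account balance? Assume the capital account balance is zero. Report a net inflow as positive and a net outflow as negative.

1396.4

Goods balance = 2898.6 - 3126.0 = -227.4
Services balance = 476.3 - 1680.8 = -1204.5
Trade balance (goods + services) = -227.4 + (-1204.5) = -1431.9
Net primary income = 690.1 - 881.8 = -191.7
Net secondary income = 227.2
Current account = -1431.9 + (-191.7) + 227.2 = -1396.4
Financial account = -(-1396.4) = 1396.4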